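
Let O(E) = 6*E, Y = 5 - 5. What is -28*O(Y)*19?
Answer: 0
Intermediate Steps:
Y = 0
-28*O(Y)*19 = -168*0*19 = -28*0*19 = 0*19 = 0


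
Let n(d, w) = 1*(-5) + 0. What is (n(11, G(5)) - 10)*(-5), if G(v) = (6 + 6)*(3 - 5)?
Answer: 75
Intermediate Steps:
G(v) = -24 (G(v) = 12*(-2) = -24)
n(d, w) = -5 (n(d, w) = -5 + 0 = -5)
(n(11, G(5)) - 10)*(-5) = (-5 - 10)*(-5) = -15*(-5) = 75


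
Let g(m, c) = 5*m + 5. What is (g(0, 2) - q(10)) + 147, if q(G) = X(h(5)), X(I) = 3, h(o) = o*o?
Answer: 149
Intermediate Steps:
h(o) = o²
q(G) = 3
g(m, c) = 5 + 5*m
(g(0, 2) - q(10)) + 147 = ((5 + 5*0) - 1*3) + 147 = ((5 + 0) - 3) + 147 = (5 - 3) + 147 = 2 + 147 = 149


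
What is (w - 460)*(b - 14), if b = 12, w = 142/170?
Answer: 78058/85 ≈ 918.33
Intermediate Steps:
w = 71/85 (w = 142*(1/170) = 71/85 ≈ 0.83529)
(w - 460)*(b - 14) = (71/85 - 460)*(12 - 14) = -39029/85*(-2) = 78058/85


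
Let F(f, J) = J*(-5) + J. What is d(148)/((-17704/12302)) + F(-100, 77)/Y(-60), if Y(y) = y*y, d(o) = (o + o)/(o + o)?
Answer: -388594/497925 ≈ -0.78043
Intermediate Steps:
F(f, J) = -4*J (F(f, J) = -5*J + J = -4*J)
d(o) = 1 (d(o) = (2*o)/((2*o)) = (2*o)*(1/(2*o)) = 1)
Y(y) = y²
d(148)/((-17704/12302)) + F(-100, 77)/Y(-60) = 1/(-17704/12302) + (-4*77)/((-60)²) = 1/(-17704*1/12302) - 308/3600 = 1/(-8852/6151) - 308*1/3600 = 1*(-6151/8852) - 77/900 = -6151/8852 - 77/900 = -388594/497925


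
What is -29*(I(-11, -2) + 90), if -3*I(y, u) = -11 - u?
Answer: -2697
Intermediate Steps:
I(y, u) = 11/3 + u/3 (I(y, u) = -(-11 - u)/3 = 11/3 + u/3)
-29*(I(-11, -2) + 90) = -29*((11/3 + (1/3)*(-2)) + 90) = -29*((11/3 - 2/3) + 90) = -29*(3 + 90) = -29*93 = -2697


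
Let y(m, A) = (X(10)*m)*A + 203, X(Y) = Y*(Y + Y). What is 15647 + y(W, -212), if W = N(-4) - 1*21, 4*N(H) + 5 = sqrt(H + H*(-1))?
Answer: 959250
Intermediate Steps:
N(H) = -5/4 (N(H) = -5/4 + sqrt(H + H*(-1))/4 = -5/4 + sqrt(H - H)/4 = -5/4 + sqrt(0)/4 = -5/4 + (1/4)*0 = -5/4 + 0 = -5/4)
X(Y) = 2*Y**2 (X(Y) = Y*(2*Y) = 2*Y**2)
W = -89/4 (W = -5/4 - 1*21 = -5/4 - 21 = -89/4 ≈ -22.250)
y(m, A) = 203 + 200*A*m (y(m, A) = ((2*10**2)*m)*A + 203 = ((2*100)*m)*A + 203 = (200*m)*A + 203 = 200*A*m + 203 = 203 + 200*A*m)
15647 + y(W, -212) = 15647 + (203 + 200*(-212)*(-89/4)) = 15647 + (203 + 943400) = 15647 + 943603 = 959250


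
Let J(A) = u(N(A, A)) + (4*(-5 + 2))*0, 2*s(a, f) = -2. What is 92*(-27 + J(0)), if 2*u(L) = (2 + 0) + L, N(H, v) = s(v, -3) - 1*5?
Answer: -2668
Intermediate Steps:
s(a, f) = -1 (s(a, f) = (1/2)*(-2) = -1)
N(H, v) = -6 (N(H, v) = -1 - 1*5 = -1 - 5 = -6)
u(L) = 1 + L/2 (u(L) = ((2 + 0) + L)/2 = (2 + L)/2 = 1 + L/2)
J(A) = -2 (J(A) = (1 + (1/2)*(-6)) + (4*(-5 + 2))*0 = (1 - 3) + (4*(-3))*0 = -2 - 12*0 = -2 + 0 = -2)
92*(-27 + J(0)) = 92*(-27 - 2) = 92*(-29) = -2668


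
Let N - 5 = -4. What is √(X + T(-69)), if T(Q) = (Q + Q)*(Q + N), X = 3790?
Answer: √13174 ≈ 114.78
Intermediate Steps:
N = 1 (N = 5 - 4 = 1)
T(Q) = 2*Q*(1 + Q) (T(Q) = (Q + Q)*(Q + 1) = (2*Q)*(1 + Q) = 2*Q*(1 + Q))
√(X + T(-69)) = √(3790 + 2*(-69)*(1 - 69)) = √(3790 + 2*(-69)*(-68)) = √(3790 + 9384) = √13174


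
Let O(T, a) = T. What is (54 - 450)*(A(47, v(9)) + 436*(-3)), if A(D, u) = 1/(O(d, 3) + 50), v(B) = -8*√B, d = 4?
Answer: 1553882/3 ≈ 5.1796e+5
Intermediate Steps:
A(D, u) = 1/54 (A(D, u) = 1/(4 + 50) = 1/54)
(54 - 450)*(A(47, v(9)) + 436*(-3)) = (54 - 450)*(1/54 + 436*(-3)) = -396*(1/54 - 1308) = -396*(-70631/54) = 1553882/3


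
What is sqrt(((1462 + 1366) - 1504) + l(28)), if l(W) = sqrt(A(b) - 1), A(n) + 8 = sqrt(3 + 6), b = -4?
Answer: sqrt(1324 + I*sqrt(6)) ≈ 36.387 + 0.0337*I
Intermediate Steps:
A(n) = -5 (A(n) = -8 + sqrt(3 + 6) = -8 + sqrt(9) = -8 + 3 = -5)
l(W) = I*sqrt(6) (l(W) = sqrt(-5 - 1) = sqrt(-6) = I*sqrt(6))
sqrt(((1462 + 1366) - 1504) + l(28)) = sqrt(((1462 + 1366) - 1504) + I*sqrt(6)) = sqrt((2828 - 1504) + I*sqrt(6)) = sqrt(1324 + I*sqrt(6))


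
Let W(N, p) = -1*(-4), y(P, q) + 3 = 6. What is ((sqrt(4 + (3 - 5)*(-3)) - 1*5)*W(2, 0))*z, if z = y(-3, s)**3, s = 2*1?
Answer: -540 + 108*sqrt(10) ≈ -198.47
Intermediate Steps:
s = 2
y(P, q) = 3 (y(P, q) = -3 + 6 = 3)
W(N, p) = 4
z = 27 (z = 3**3 = 27)
((sqrt(4 + (3 - 5)*(-3)) - 1*5)*W(2, 0))*z = ((sqrt(4 + (3 - 5)*(-3)) - 1*5)*4)*27 = ((sqrt(4 - 2*(-3)) - 5)*4)*27 = ((sqrt(4 + 6) - 5)*4)*27 = ((sqrt(10) - 5)*4)*27 = ((-5 + sqrt(10))*4)*27 = (-20 + 4*sqrt(10))*27 = -540 + 108*sqrt(10)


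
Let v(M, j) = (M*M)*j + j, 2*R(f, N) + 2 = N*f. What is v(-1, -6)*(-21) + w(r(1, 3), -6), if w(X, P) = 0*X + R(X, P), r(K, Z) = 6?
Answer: 233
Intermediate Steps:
R(f, N) = -1 + N*f/2 (R(f, N) = -1 + (N*f)/2 = -1 + N*f/2)
v(M, j) = j + j*M² (v(M, j) = M²*j + j = j*M² + j = j + j*M²)
w(X, P) = -1 + P*X/2 (w(X, P) = 0*X + (-1 + P*X/2) = 0 + (-1 + P*X/2) = -1 + P*X/2)
v(-1, -6)*(-21) + w(r(1, 3), -6) = -6*(1 + (-1)²)*(-21) + (-1 + (½)*(-6)*6) = -6*(1 + 1)*(-21) + (-1 - 18) = -6*2*(-21) - 19 = -12*(-21) - 19 = 252 - 19 = 233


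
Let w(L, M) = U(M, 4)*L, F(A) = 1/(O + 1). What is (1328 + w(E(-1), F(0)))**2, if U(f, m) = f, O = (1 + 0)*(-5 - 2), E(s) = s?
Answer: 63504961/36 ≈ 1.7640e+6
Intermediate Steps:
O = -7 (O = 1*(-7) = -7)
F(A) = -1/6 (F(A) = 1/(-7 + 1) = 1/(-6) = -1/6)
w(L, M) = L*M (w(L, M) = M*L = L*M)
(1328 + w(E(-1), F(0)))**2 = (1328 - 1*(-1/6))**2 = (1328 + 1/6)**2 = (7969/6)**2 = 63504961/36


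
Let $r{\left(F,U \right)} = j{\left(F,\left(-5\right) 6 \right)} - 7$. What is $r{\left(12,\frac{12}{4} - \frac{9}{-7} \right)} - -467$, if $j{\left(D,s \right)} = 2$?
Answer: $462$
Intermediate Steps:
$r{\left(F,U \right)} = -5$ ($r{\left(F,U \right)} = 2 - 7 = -5$)
$r{\left(12,\frac{12}{4} - \frac{9}{-7} \right)} - -467 = -5 - -467 = -5 + 467 = 462$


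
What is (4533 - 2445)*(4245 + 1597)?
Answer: 12198096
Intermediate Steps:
(4533 - 2445)*(4245 + 1597) = 2088*5842 = 12198096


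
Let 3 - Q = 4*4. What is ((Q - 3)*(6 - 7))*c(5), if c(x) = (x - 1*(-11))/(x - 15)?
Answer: -128/5 ≈ -25.600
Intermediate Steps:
Q = -13 (Q = 3 - 4*4 = 3 - 1*16 = 3 - 16 = -13)
c(x) = (11 + x)/(-15 + x) (c(x) = (x + 11)/(-15 + x) = (11 + x)/(-15 + x))
((Q - 3)*(6 - 7))*c(5) = ((-13 - 3)*(6 - 7))*((11 + 5)/(-15 + 5)) = (-16*(-1))*(16/(-10)) = 16*(-⅒*16) = 16*(-8/5) = -128/5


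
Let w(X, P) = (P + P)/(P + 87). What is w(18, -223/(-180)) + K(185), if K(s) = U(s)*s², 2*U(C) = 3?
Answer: 1630787917/31766 ≈ 51338.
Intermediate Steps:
U(C) = 3/2 (U(C) = (½)*3 = 3/2)
w(X, P) = 2*P/(87 + P) (w(X, P) = (2*P)/(87 + P) = 2*P/(87 + P))
K(s) = 3*s²/2
w(18, -223/(-180)) + K(185) = 2*(-223/(-180))/(87 - 223/(-180)) + (3/2)*185² = 2*(-223*(-1/180))/(87 - 223*(-1/180)) + (3/2)*34225 = 2*(223/180)/(87 + 223/180) + 102675/2 = 2*(223/180)/(15883/180) + 102675/2 = 2*(223/180)*(180/15883) + 102675/2 = 446/15883 + 102675/2 = 1630787917/31766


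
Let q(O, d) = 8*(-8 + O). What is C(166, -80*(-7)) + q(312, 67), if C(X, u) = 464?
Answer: 2896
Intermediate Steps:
q(O, d) = -64 + 8*O
C(166, -80*(-7)) + q(312, 67) = 464 + (-64 + 8*312) = 464 + (-64 + 2496) = 464 + 2432 = 2896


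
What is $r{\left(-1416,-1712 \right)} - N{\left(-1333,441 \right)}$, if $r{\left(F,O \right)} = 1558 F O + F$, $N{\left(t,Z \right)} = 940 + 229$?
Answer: $3776888551$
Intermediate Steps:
$N{\left(t,Z \right)} = 1169$
$r{\left(F,O \right)} = F + 1558 F O$ ($r{\left(F,O \right)} = 1558 F O + F = F + 1558 F O$)
$r{\left(-1416,-1712 \right)} - N{\left(-1333,441 \right)} = - 1416 \left(1 + 1558 \left(-1712\right)\right) - 1169 = - 1416 \left(1 - 2667296\right) - 1169 = \left(-1416\right) \left(-2667295\right) - 1169 = 3776889720 - 1169 = 3776888551$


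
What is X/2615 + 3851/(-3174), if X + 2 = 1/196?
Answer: -987516287/813400980 ≈ -1.2141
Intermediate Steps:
X = -391/196 (X = -2 + 1/196 = -391/196 ≈ -1.9949)
X/2615 + 3851/(-3174) = -391/196/2615 + 3851/(-3174) = -391/196*1/2615 + 3851*(-1/3174) = -391/512540 - 3851/3174 = -987516287/813400980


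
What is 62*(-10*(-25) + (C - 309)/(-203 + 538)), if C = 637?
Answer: 5212836/335 ≈ 15561.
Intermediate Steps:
62*(-10*(-25) + (C - 309)/(-203 + 538)) = 62*(-10*(-25) + (637 - 309)/(-203 + 538)) = 62*(250 + 328/335) = 62*(84078/335) = 5212836/335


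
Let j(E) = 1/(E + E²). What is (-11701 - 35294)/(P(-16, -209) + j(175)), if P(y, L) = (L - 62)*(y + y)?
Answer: -1447446000/267097601 ≈ -5.4192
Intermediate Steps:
P(y, L) = 2*y*(-62 + L) (P(y, L) = (-62 + L)*(2*y) = 2*y*(-62 + L))
(-11701 - 35294)/(P(-16, -209) + j(175)) = (-11701 - 35294)/(2*(-16)*(-62 - 209) + 1/(175*(1 + 175))) = -46995/(2*(-16)*(-271) + (1/175)/176) = -46995/(8672 + (1/175)*(1/176)) = -46995/(8672 + 1/30800) = -46995/267097601/30800 = -46995*30800/267097601 = -1447446000/267097601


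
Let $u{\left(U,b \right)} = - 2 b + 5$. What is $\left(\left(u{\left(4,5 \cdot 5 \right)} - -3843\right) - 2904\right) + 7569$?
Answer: $8463$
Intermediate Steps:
$u{\left(U,b \right)} = 5 - 2 b$
$\left(\left(u{\left(4,5 \cdot 5 \right)} - -3843\right) - 2904\right) + 7569 = \left(\left(\left(5 - 2 \cdot 5 \cdot 5\right) - -3843\right) - 2904\right) + 7569 = \left(\left(\left(5 - 50\right) + 3843\right) - 2904\right) + 7569 = \left(\left(-45 + 3843\right) - 2904\right) + 7569 = \left(3798 - 2904\right) + 7569 = 894 + 7569 = 8463$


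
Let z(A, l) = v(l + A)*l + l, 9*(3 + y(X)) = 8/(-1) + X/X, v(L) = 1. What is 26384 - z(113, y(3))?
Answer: 237524/9 ≈ 26392.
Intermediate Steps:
y(X) = -34/9 (y(X) = -3 + (8/(-1) + X/X)/9 = -3 + (8*(-1) + 1)/9 = -3 + (-8 + 1)/9 = -3 + (1/9)*(-7) = -3 - 7/9 = -34/9)
z(A, l) = 2*l (z(A, l) = 1*l + l = l + l = 2*l)
26384 - z(113, y(3)) = 26384 - 2*(-34)/9 = 26384 - 1*(-68/9) = 26384 + 68/9 = 237524/9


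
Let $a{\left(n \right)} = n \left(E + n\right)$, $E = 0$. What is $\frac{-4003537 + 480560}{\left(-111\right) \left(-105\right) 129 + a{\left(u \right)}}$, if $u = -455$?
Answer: $- \frac{3522977}{1710520} \approx -2.0596$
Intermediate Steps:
$a{\left(n \right)} = n^{2}$ ($a{\left(n \right)} = n \left(0 + n\right) = n n = n^{2}$)
$\frac{-4003537 + 480560}{\left(-111\right) \left(-105\right) 129 + a{\left(u \right)}} = \frac{-4003537 + 480560}{\left(-111\right) \left(-105\right) 129 + \left(-455\right)^{2}} = - \frac{3522977}{11655 \cdot 129 + 207025} = - \frac{3522977}{1503495 + 207025} = - \frac{3522977}{1710520}$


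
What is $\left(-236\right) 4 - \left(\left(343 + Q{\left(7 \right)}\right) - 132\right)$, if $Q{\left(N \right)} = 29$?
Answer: $-1184$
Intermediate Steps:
$\left(-236\right) 4 - \left(\left(343 + Q{\left(7 \right)}\right) - 132\right) = \left(-236\right) 4 - \left(\left(343 + 29\right) - 132\right) = -944 - \left(372 - 132\right) = -944 - 240 = -1184$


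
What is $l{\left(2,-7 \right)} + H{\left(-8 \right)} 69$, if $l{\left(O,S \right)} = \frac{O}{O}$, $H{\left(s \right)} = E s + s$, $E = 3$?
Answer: $-2207$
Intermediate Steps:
$H{\left(s \right)} = 4 s$ ($H{\left(s \right)} = 3 s + s = 4 s$)
$l{\left(O,S \right)} = 1$
$l{\left(2,-7 \right)} + H{\left(-8 \right)} 69 = 1 + 4 \left(-8\right) 69 = 1 - 2208 = -2207$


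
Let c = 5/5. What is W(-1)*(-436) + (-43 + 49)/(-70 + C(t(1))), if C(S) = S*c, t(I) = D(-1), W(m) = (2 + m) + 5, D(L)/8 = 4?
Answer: -49707/19 ≈ -2616.2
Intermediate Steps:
D(L) = 32 (D(L) = 8*4 = 32)
W(m) = 7 + m
t(I) = 32
c = 1 (c = 5*(1/5) = 1)
C(S) = S (C(S) = S*1 = S)
W(-1)*(-436) + (-43 + 49)/(-70 + C(t(1))) = (7 - 1)*(-436) + (-43 + 49)/(-70 + 32) = 6*(-436) + 6/(-38) = -2616 + 6*(-1/38) = -2616 - 3/19 = -49707/19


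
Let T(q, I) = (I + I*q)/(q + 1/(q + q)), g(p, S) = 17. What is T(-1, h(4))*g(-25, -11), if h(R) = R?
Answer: 0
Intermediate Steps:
T(q, I) = (I + I*q)/(q + 1/(2*q))
T(-1, h(4))*g(-25, -11) = (2*4*(-1)*(1 - 1)/(1 + 2*(-1)**2))*17 = (2*4*(-1)*0/(1 + 2*1))*17 = (2*4*(-1)*0/(1 + 2))*17 = (2*4*(-1)*0/3)*17 = (2*4*(-1)*(1/3)*0)*17 = 0*17 = 0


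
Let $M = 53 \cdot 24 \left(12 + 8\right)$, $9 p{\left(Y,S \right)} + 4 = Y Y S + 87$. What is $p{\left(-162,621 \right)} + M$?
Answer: $\frac{16526567}{9} \approx 1.8363 \cdot 10^{6}$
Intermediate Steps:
$p{\left(Y,S \right)} = \frac{83}{9} + \frac{S Y^{2}}{9}$ ($p{\left(Y,S \right)} = - \frac{4}{9} + \frac{Y Y S + 87}{9} = - \frac{4}{9} + \frac{Y^{2} S + 87}{9} = - \frac{4}{9} + \frac{S Y^{2} + 87}{9} = - \frac{4}{9} + \frac{87 + S Y^{2}}{9} = - \frac{4}{9} + \left(\frac{29}{3} + \frac{S Y^{2}}{9}\right) = \frac{83}{9} + \frac{S Y^{2}}{9}$)
$M = 25440$ ($M = 1272 \cdot 20 = 25440$)
$p{\left(-162,621 \right)} + M = \left(\frac{83}{9} + \frac{1}{9} \cdot 621 \left(-162\right)^{2}\right) + 25440 = \left(\frac{83}{9} + \frac{1}{9} \cdot 621 \cdot 26244\right) + 25440 = \left(\frac{83}{9} + 1810836\right) + 25440 = \frac{16297607}{9} + 25440 = \frac{16526567}{9}$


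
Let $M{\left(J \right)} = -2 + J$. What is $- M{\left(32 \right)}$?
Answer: $-30$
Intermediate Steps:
$- M{\left(32 \right)} = - (-2 + 32) = \left(-1\right) 30 = -30$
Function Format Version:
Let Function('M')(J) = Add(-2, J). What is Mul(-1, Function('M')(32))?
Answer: -30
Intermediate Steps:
Mul(-1, Function('M')(32)) = Mul(-1, Add(-2, 32)) = Mul(-1, 30) = -30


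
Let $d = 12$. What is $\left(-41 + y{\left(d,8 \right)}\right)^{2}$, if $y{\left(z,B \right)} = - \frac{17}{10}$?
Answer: $\frac{182329}{100} \approx 1823.3$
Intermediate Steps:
$y{\left(z,B \right)} = - \frac{17}{10}$ ($y{\left(z,B \right)} = \left(-17\right) \frac{1}{10} = - \frac{17}{10}$)
$\left(-41 + y{\left(d,8 \right)}\right)^{2} = \left(-41 - \frac{17}{10}\right)^{2} = \left(- \frac{427}{10}\right)^{2} = \frac{182329}{100}$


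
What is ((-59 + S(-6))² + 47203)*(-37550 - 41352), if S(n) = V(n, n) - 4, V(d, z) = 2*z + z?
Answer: -4242087128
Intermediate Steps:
V(d, z) = 3*z
S(n) = -4 + 3*n (S(n) = 3*n - 4 = -4 + 3*n)
((-59 + S(-6))² + 47203)*(-37550 - 41352) = ((-59 + (-4 + 3*(-6)))² + 47203)*(-37550 - 41352) = ((-59 + (-4 - 18))² + 47203)*(-78902) = ((-59 - 22)² + 47203)*(-78902) = ((-81)² + 47203)*(-78902) = (6561 + 47203)*(-78902) = 53764*(-78902) = -4242087128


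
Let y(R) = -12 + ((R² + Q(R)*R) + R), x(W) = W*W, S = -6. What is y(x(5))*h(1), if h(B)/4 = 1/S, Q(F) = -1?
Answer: -1226/3 ≈ -408.67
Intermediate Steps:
x(W) = W²
h(B) = -⅔ (h(B) = 4/(-6) = 4*(-⅙) = -⅔)
y(R) = -12 + R² (y(R) = -12 + ((R² - R) + R) = -12 + R²)
y(x(5))*h(1) = (-12 + (5²)²)*(-⅔) = (-12 + 25²)*(-⅔) = (-12 + 625)*(-⅔) = 613*(-⅔) = -1226/3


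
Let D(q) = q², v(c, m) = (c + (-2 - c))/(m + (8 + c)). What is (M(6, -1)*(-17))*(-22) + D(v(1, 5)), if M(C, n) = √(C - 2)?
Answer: 36653/49 ≈ 748.02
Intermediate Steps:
M(C, n) = √(-2 + C)
v(c, m) = -2/(8 + c + m)
(M(6, -1)*(-17))*(-22) + D(v(1, 5)) = (√(-2 + 6)*(-17))*(-22) + (-2/(8 + 1 + 5))² = (√4*(-17))*(-22) + (-2/14)² = (2*(-17))*(-22) + (-2*1/14)² = -34*(-22) + (-⅐)² = 748 + 1/49 = 36653/49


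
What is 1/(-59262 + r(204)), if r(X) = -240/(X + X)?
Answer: -17/1007464 ≈ -1.6874e-5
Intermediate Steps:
r(X) = -120/X (r(X) = -240*1/(2*X) = -120/X)
1/(-59262 + r(204)) = 1/(-59262 - 120/204) = 1/(-59262 - 120*1/204) = 1/(-59262 - 10/17) = 1/(-1007464/17) = -17/1007464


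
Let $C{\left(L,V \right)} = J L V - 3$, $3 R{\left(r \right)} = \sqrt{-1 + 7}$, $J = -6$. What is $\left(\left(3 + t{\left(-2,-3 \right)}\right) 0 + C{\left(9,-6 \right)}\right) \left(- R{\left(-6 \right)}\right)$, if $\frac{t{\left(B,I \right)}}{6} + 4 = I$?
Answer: $- 107 \sqrt{6} \approx -262.1$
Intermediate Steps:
$R{\left(r \right)} = \frac{\sqrt{6}}{3}$ ($R{\left(r \right)} = \frac{\sqrt{-1 + 7}}{3} = \frac{\sqrt{6}}{3}$)
$t{\left(B,I \right)} = -24 + 6 I$
$C{\left(L,V \right)} = -3 - 6 L V$ ($C{\left(L,V \right)} = - 6 L V - 3 = -3 - 6 L V$)
$\left(\left(3 + t{\left(-2,-3 \right)}\right) 0 + C{\left(9,-6 \right)}\right) \left(- R{\left(-6 \right)}\right) = \left(\left(3 + \left(-24 + 6 \left(-3\right)\right)\right) 0 - \left(3 + 54 \left(-6\right)\right)\right) \left(- \frac{\sqrt{6}}{3}\right) = \left(\left(3 - 42\right) 0 + \left(-3 + 324\right)\right) \left(- \frac{\sqrt{6}}{3}\right) = \left(\left(3 - 42\right) 0 + 321\right) \left(- \frac{\sqrt{6}}{3}\right) = \left(\left(-39\right) 0 + 321\right) \left(- \frac{\sqrt{6}}{3}\right) = \left(0 + 321\right) \left(- \frac{\sqrt{6}}{3}\right) = 321 \left(- \frac{\sqrt{6}}{3}\right) = - 107 \sqrt{6}$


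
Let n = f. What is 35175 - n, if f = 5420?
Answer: 29755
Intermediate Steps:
n = 5420
35175 - n = 35175 - 1*5420 = 35175 - 5420 = 29755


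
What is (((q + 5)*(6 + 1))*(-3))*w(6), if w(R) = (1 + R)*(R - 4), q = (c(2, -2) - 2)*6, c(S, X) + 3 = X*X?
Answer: 294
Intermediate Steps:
c(S, X) = -3 + X² (c(S, X) = -3 + X*X = -3 + X²)
q = -6 (q = ((-3 + (-2)²) - 2)*6 = ((-3 + 4) - 2)*6 = (1 - 2)*6 = -1*6 = -6)
w(R) = (1 + R)*(-4 + R)
(((q + 5)*(6 + 1))*(-3))*w(6) = (((-6 + 5)*(6 + 1))*(-3))*(-4 + 6² - 3*6) = (-1*7*(-3))*(-4 + 36 - 18) = -7*(-3)*14 = 21*14 = 294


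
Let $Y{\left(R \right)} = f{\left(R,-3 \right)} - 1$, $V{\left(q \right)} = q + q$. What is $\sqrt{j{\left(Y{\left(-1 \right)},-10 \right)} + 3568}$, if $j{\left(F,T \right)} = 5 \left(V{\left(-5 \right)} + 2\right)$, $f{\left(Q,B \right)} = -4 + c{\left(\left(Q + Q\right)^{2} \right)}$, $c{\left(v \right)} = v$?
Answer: $42 \sqrt{2} \approx 59.397$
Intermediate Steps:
$f{\left(Q,B \right)} = -4 + 4 Q^{2}$ ($f{\left(Q,B \right)} = -4 + \left(Q + Q\right)^{2} = -4 + \left(2 Q\right)^{2} = -4 + 4 Q^{2}$)
$V{\left(q \right)} = 2 q$
$Y{\left(R \right)} = -5 + 4 R^{2}$ ($Y{\left(R \right)} = \left(-4 + 4 R^{2}\right) - 1 = -5 + 4 R^{2}$)
$j{\left(F,T \right)} = -40$ ($j{\left(F,T \right)} = 5 \left(2 \left(-5\right) + 2\right) = 5 \left(-10 + 2\right) = 5 \left(-8\right) = -40$)
$\sqrt{j{\left(Y{\left(-1 \right)},-10 \right)} + 3568} = \sqrt{-40 + 3568} = \sqrt{3528} = 42 \sqrt{2}$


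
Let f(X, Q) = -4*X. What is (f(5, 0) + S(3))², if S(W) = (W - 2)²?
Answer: 361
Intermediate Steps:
S(W) = (-2 + W)²
(f(5, 0) + S(3))² = (-4*5 + (-2 + 3)²)² = (-20 + 1²)² = (-20 + 1)² = (-19)² = 361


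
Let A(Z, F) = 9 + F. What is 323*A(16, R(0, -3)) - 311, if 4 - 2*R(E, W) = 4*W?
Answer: 5180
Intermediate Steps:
R(E, W) = 2 - 2*W
323*A(16, R(0, -3)) - 311 = 323*(9 + (2 - 2*(-3))) - 311 = 323*(9 + (2 + 6)) - 311 = 323*(9 + 8) - 311 = 323*17 - 311 = 5491 - 311 = 5180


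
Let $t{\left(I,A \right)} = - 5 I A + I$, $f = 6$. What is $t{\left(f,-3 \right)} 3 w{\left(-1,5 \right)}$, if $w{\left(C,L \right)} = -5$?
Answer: $-1440$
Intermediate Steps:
$t{\left(I,A \right)} = I - 5 A I$ ($t{\left(I,A \right)} = - 5 A I + I = I - 5 A I$)
$t{\left(f,-3 \right)} 3 w{\left(-1,5 \right)} = 6 \left(1 - -15\right) 3 \left(-5\right) = 6 \left(1 + 15\right) 3 \left(-5\right) = 6 \cdot 16 \cdot 3 \left(-5\right) = 96 \cdot 3 \left(-5\right) = 288 \left(-5\right) = -1440$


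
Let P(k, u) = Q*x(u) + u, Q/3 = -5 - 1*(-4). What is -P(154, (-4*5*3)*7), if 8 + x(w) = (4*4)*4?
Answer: 588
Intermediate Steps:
Q = -3 (Q = 3*(-5 - 1*(-4)) = 3*(-5 + 4) = 3*(-1) = -3)
x(w) = 56 (x(w) = -8 + (4*4)*4 = -8 + 16*4 = -8 + 64 = 56)
P(k, u) = -168 + u (P(k, u) = -3*56 + u = -168 + u)
-P(154, (-4*5*3)*7) = -(-168 + (-4*5*3)*7) = -(-168 - 20*3*7) = -(-168 - 60*7) = -(-168 - 420) = -1*(-588) = 588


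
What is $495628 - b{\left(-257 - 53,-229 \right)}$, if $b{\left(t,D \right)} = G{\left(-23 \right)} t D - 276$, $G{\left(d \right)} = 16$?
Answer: $-639936$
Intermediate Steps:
$b{\left(t,D \right)} = -276 + 16 D t$ ($b{\left(t,D \right)} = 16 t D - 276 = 16 D t - 276 = -276 + 16 D t$)
$495628 - b{\left(-257 - 53,-229 \right)} = 495628 - \left(-276 + 16 \left(-229\right) \left(-257 - 53\right)\right) = 495628 - \left(-276 + 16 \left(-229\right) \left(-310\right)\right) = 495628 - \left(-276 + 1135840\right) = 495628 - 1135564 = -639936$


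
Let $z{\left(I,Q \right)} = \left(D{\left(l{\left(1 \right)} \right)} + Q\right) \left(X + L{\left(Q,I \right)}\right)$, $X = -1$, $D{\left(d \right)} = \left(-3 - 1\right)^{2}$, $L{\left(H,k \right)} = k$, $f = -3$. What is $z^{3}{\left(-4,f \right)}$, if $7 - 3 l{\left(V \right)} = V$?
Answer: $-274625$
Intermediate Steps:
$l{\left(V \right)} = \frac{7}{3} - \frac{V}{3}$
$D{\left(d \right)} = 16$ ($D{\left(d \right)} = \left(-4\right)^{2} = 16$)
$z{\left(I,Q \right)} = \left(-1 + I\right) \left(16 + Q\right)$ ($z{\left(I,Q \right)} = \left(16 + Q\right) \left(-1 + I\right) = \left(-1 + I\right) \left(16 + Q\right)$)
$z^{3}{\left(-4,f \right)} = \left(-16 - -3 + 16 \left(-4\right) - -12\right)^{3} = \left(-16 + 3 - 64 + 12\right)^{3} = \left(-65\right)^{3} = -274625$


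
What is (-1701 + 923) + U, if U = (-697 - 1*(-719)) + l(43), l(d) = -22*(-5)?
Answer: -646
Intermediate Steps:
l(d) = 110
U = 132 (U = (-697 - 1*(-719)) + 110 = (-697 + 719) + 110 = 22 + 110 = 132)
(-1701 + 923) + U = (-1701 + 923) + 132 = -778 + 132 = -646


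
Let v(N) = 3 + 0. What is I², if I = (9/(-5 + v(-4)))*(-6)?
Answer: 729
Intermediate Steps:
v(N) = 3
I = 27 (I = (9/(-5 + 3))*(-6) = (9/(-2))*(-6) = (9*(-½))*(-6) = -9/2*(-6) = 27)
I² = 27² = 729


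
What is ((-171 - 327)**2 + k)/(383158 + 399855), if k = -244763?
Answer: 463/111859 ≈ 0.0041391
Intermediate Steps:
((-171 - 327)**2 + k)/(383158 + 399855) = ((-171 - 327)**2 - 244763)/(383158 + 399855) = ((-498)**2 - 244763)/783013 = (248004 - 244763)*(1/783013) = 3241*(1/783013) = 463/111859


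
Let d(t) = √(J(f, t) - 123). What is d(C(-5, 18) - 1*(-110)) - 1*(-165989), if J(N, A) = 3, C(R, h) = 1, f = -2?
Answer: 165989 + 2*I*√30 ≈ 1.6599e+5 + 10.954*I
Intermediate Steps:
d(t) = 2*I*√30 (d(t) = √(3 - 123) = √(-120) = 2*I*√30)
d(C(-5, 18) - 1*(-110)) - 1*(-165989) = 2*I*√30 - 1*(-165989) = 2*I*√30 + 165989 = 165989 + 2*I*√30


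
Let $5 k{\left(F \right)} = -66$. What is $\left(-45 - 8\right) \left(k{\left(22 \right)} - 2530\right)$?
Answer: $\frac{673948}{5} \approx 1.3479 \cdot 10^{5}$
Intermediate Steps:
$k{\left(F \right)} = - \frac{66}{5}$ ($k{\left(F \right)} = \frac{1}{5} \left(-66\right) = - \frac{66}{5}$)
$\left(-45 - 8\right) \left(k{\left(22 \right)} - 2530\right) = \left(-45 - 8\right) \left(- \frac{66}{5} - 2530\right) = \left(-53\right) \left(- \frac{12716}{5}\right) = \frac{673948}{5}$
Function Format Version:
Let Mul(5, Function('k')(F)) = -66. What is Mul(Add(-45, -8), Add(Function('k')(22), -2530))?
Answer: Rational(673948, 5) ≈ 1.3479e+5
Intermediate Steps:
Function('k')(F) = Rational(-66, 5) (Function('k')(F) = Mul(Rational(1, 5), -66) = Rational(-66, 5))
Mul(Add(-45, -8), Add(Function('k')(22), -2530)) = Mul(Add(-45, -8), Add(Rational(-66, 5), -2530)) = Mul(-53, Rational(-12716, 5)) = Rational(673948, 5)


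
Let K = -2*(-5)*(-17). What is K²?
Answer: 28900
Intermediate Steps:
K = -170 (K = 10*(-17) = -170)
K² = (-170)² = 28900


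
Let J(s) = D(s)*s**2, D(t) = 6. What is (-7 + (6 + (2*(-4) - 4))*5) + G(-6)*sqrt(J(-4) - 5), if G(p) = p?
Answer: -37 - 6*sqrt(91) ≈ -94.236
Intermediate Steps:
J(s) = 6*s**2
(-7 + (6 + (2*(-4) - 4))*5) + G(-6)*sqrt(J(-4) - 5) = (-7 + (6 + (2*(-4) - 4))*5) - 6*sqrt(6*(-4)**2 - 5) = (-7 + (6 + (-8 - 4))*5) - 6*sqrt(6*16 - 5) = (-7 + (6 - 12)*5) - 6*sqrt(96 - 5) = (-7 - 6*5) - 6*sqrt(91) = (-7 - 30) - 6*sqrt(91) = -37 - 6*sqrt(91)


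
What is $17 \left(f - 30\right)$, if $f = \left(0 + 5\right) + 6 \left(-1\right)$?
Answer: $-527$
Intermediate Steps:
$f = -1$ ($f = 5 - 6 = -1$)
$17 \left(f - 30\right) = 17 \left(-1 - 30\right) = 17 \left(-31\right) = -527$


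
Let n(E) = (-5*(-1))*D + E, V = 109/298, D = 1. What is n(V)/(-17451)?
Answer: -533/1733466 ≈ -0.00030748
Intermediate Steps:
V = 109/298 (V = 109*(1/298) = 109/298 ≈ 0.36577)
n(E) = 5 + E (n(E) = -5*(-1)*1 + E = 5*1 + E = 5 + E)
n(V)/(-17451) = (5 + 109/298)/(-17451) = (1599/298)*(-1/17451) = -533/1733466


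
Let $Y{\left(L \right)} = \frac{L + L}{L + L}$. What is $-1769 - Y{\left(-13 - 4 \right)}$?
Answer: $-1770$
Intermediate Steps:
$Y{\left(L \right)} = 1$ ($Y{\left(L \right)} = \frac{2 L}{2 L} = 2 L \frac{1}{2 L} = 1$)
$-1769 - Y{\left(-13 - 4 \right)} = -1769 - 1 = -1770$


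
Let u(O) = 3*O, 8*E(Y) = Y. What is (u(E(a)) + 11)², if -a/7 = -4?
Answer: 1849/4 ≈ 462.25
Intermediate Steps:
a = 28 (a = -7*(-4) = 28)
E(Y) = Y/8
(u(E(a)) + 11)² = (3*((⅛)*28) + 11)² = (3*(7/2) + 11)² = (21/2 + 11)² = (43/2)² = 1849/4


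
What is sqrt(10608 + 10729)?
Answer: sqrt(21337) ≈ 146.07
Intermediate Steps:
sqrt(10608 + 10729) = sqrt(21337)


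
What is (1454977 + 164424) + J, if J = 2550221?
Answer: 4169622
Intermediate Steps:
(1454977 + 164424) + J = (1454977 + 164424) + 2550221 = 1619401 + 2550221 = 4169622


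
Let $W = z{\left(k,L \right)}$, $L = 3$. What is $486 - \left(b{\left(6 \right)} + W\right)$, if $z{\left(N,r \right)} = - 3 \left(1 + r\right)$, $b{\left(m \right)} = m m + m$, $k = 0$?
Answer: $456$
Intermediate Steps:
$b{\left(m \right)} = m + m^{2}$ ($b{\left(m \right)} = m^{2} + m = m + m^{2}$)
$z{\left(N,r \right)} = -3 - 3 r$
$W = -12$ ($W = -3 - 9 = -12$)
$486 - \left(b{\left(6 \right)} + W\right) = 486 - \left(6 \left(1 + 6\right) - 12\right) = 486 - \left(6 \cdot 7 - 12\right) = 486 - \left(42 - 12\right) = 486 - 30 = 456$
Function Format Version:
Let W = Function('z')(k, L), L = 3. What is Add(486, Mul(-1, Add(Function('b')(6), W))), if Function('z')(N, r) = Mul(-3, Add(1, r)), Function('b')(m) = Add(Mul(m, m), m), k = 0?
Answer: 456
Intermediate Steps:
Function('b')(m) = Add(m, Pow(m, 2)) (Function('b')(m) = Add(Pow(m, 2), m) = Add(m, Pow(m, 2)))
Function('z')(N, r) = Add(-3, Mul(-3, r))
W = -12 (W = Add(-3, Mul(-3, 3)) = Add(-3, -9) = -12)
Add(486, Mul(-1, Add(Function('b')(6), W))) = Add(486, Mul(-1, Add(Mul(6, Add(1, 6)), -12))) = Add(486, Mul(-1, Add(Mul(6, 7), -12))) = Add(486, Mul(-1, Add(42, -12))) = Add(486, Mul(-1, 30)) = Add(486, -30) = 456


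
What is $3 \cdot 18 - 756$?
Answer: $-702$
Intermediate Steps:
$3 \cdot 18 - 756 = 54 - 756 = -702$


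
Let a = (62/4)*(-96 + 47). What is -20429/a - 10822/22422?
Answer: 14510959/549339 ≈ 26.415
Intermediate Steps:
a = -1519/2 (a = (62*(¼))*(-49) = (31/2)*(-49) = -1519/2 ≈ -759.50)
-20429/a - 10822/22422 = -20429/(-1519/2) - 10822/22422 = -20429*(-2/1519) - 10822*1/22422 = 1318/49 - 5411/11211 = 14510959/549339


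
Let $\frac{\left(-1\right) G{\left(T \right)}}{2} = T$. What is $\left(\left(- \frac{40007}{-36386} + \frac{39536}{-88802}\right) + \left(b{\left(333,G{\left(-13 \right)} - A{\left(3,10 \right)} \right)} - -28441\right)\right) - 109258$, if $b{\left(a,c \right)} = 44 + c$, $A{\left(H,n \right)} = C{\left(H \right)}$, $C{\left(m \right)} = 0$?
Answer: $- \frac{18635965738969}{230796398} \approx -80746.0$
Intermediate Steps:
$A{\left(H,n \right)} = 0$
$G{\left(T \right)} = - 2 T$
$\left(\left(- \frac{40007}{-36386} + \frac{39536}{-88802}\right) + \left(b{\left(333,G{\left(-13 \right)} - A{\left(3,10 \right)} \right)} - -28441\right)\right) - 109258 = \left(\left(- \frac{40007}{-36386} + \frac{39536}{-88802}\right) + \left(\left(44 - -26\right) - -28441\right)\right) - 109258 = \left(\left(\left(-40007\right) \left(- \frac{1}{36386}\right) + 39536 \left(- \frac{1}{88802}\right)\right) + \left(\left(44 + \left(26 + 0\right)\right) + 28441\right)\right) - 109258 = \left(\left(\frac{40007}{36386} - \frac{2824}{6343}\right) + \left(\left(44 + 26\right) + 28441\right)\right) - 109258 = \left(\frac{151010337}{230796398} + \left(70 + 28441\right)\right) - 109258 = \left(\frac{151010337}{230796398} + 28511\right) - 109258 = \frac{6580387113715}{230796398} - 109258 = - \frac{18635965738969}{230796398}$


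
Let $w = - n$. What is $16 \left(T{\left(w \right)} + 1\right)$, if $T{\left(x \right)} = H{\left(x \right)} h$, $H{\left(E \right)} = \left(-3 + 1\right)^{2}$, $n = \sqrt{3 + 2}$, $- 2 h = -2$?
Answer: $80$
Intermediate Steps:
$h = 1$ ($h = \left(- \frac{1}{2}\right) \left(-2\right) = 1$)
$n = \sqrt{5} \approx 2.2361$
$w = - \sqrt{5} \approx -2.2361$
$H{\left(E \right)} = 4$ ($H{\left(E \right)} = \left(-2\right)^{2} = 4$)
$T{\left(x \right)} = 4$ ($T{\left(x \right)} = 4 \cdot 1 = 4$)
$16 \left(T{\left(w \right)} + 1\right) = 16 \left(4 + 1\right) = 16 \cdot 5 = 80$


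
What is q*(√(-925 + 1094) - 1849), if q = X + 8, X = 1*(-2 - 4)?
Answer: -3672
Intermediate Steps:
X = -6 (X = 1*(-6) = -6)
q = 2 (q = -6 + 8 = 2)
q*(√(-925 + 1094) - 1849) = 2*(√(-925 + 1094) - 1849) = 2*(√169 - 1849) = 2*(13 - 1849) = 2*(-1836) = -3672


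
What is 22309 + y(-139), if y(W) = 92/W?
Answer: 3100859/139 ≈ 22308.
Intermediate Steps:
22309 + y(-139) = 22309 + 92/(-139) = 22309 + 92*(-1/139) = 22309 - 92/139 = 3100859/139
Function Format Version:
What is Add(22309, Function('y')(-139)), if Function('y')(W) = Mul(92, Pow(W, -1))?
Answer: Rational(3100859, 139) ≈ 22308.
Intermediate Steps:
Add(22309, Function('y')(-139)) = Add(22309, Mul(92, Pow(-139, -1))) = Add(22309, Mul(92, Rational(-1, 139))) = Add(22309, Rational(-92, 139)) = Rational(3100859, 139)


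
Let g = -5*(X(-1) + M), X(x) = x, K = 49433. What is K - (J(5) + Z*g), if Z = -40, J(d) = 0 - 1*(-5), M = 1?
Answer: 49428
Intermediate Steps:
J(d) = 5 (J(d) = 0 + 5 = 5)
g = 0 (g = -5*(-1 + 1) = -5*0 = 0)
K - (J(5) + Z*g) = 49433 - (5 - 40*0) = 49433 - (5 + 0) = 49433 - 1*5 = 49433 - 5 = 49428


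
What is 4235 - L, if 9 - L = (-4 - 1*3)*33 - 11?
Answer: 3984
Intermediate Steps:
L = 251 (L = 9 - ((-4 - 1*3)*33 - 11) = 9 - ((-4 - 3)*33 - 11) = 9 - (-7*33 - 11) = 9 - (-231 - 11) = 9 - 1*(-242) = 9 + 242 = 251)
4235 - L = 4235 - 1*251 = 4235 - 251 = 3984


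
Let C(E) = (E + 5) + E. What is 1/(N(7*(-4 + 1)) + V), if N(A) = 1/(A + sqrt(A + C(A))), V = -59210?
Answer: -29545811/1749408712721 + I*sqrt(58)/1749408712721 ≈ -1.6889e-5 + 4.3533e-12*I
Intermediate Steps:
C(E) = 5 + 2*E (C(E) = (5 + E) + E = 5 + 2*E)
N(A) = 1/(A + sqrt(5 + 3*A)) (N(A) = 1/(A + sqrt(A + (5 + 2*A))) = 1/(A + sqrt(5 + 3*A)))
1/(N(7*(-4 + 1)) + V) = 1/(1/(7*(-4 + 1) + sqrt(5 + 3*(7*(-4 + 1)))) - 59210) = 1/(1/(7*(-3) + sqrt(5 + 3*(7*(-3)))) - 59210) = 1/(1/(-21 + sqrt(5 + 3*(-21))) - 59210) = 1/(1/(-21 + sqrt(5 - 63)) - 59210) = 1/(1/(-21 + sqrt(-58)) - 59210) = 1/(1/(-21 + I*sqrt(58)) - 59210) = 1/(-59210 + 1/(-21 + I*sqrt(58)))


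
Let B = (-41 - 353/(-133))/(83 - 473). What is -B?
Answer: -170/1729 ≈ -0.098323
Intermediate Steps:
B = 170/1729 (B = (-41 - 353*(-1/133))/(-390) = (-41 + 353/133)*(-1/390) = -5100/133*(-1/390) = 170/1729 ≈ 0.098323)
-B = -1*170/1729 = -170/1729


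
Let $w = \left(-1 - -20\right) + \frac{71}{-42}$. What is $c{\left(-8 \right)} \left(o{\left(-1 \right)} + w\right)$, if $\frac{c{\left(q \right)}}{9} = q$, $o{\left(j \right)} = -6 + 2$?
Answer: $- \frac{6708}{7} \approx -958.29$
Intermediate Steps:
$o{\left(j \right)} = -4$
$c{\left(q \right)} = 9 q$
$w = \frac{727}{42}$ ($w = \left(-1 + 20\right) + 71 \left(- \frac{1}{42}\right) = 19 - \frac{71}{42} = \frac{727}{42} \approx 17.31$)
$c{\left(-8 \right)} \left(o{\left(-1 \right)} + w\right) = 9 \left(-8\right) \left(-4 + \frac{727}{42}\right) = \left(-72\right) \frac{559}{42} = - \frac{6708}{7}$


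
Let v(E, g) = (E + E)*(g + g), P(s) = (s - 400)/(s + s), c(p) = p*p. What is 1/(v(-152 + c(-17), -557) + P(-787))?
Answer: -1574/480440277 ≈ -3.2762e-6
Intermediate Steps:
c(p) = p²
P(s) = (-400 + s)/(2*s) (P(s) = (-400 + s)/((2*s)) = (-400 + s)*(1/(2*s)) = (-400 + s)/(2*s))
v(E, g) = 4*E*g (v(E, g) = (2*E)*(2*g) = 4*E*g)
1/(v(-152 + c(-17), -557) + P(-787)) = 1/(4*(-152 + (-17)²)*(-557) + (½)*(-400 - 787)/(-787)) = 1/(4*(-152 + 289)*(-557) + (½)*(-1/787)*(-1187)) = 1/(4*137*(-557) + 1187/1574) = 1/(-305236 + 1187/1574) = 1/(-480440277/1574) = -1574/480440277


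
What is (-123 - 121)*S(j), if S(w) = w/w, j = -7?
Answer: -244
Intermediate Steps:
S(w) = 1
(-123 - 121)*S(j) = (-123 - 121)*1 = -244*1 = -244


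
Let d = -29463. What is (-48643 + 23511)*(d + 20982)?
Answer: 213144492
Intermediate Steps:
(-48643 + 23511)*(d + 20982) = (-48643 + 23511)*(-29463 + 20982) = -25132*(-8481) = 213144492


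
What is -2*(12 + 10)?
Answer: -44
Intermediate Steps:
-2*(12 + 10) = -2*22 = -44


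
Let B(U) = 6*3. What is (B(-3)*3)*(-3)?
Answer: -162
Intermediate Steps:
B(U) = 18
(B(-3)*3)*(-3) = (18*3)*(-3) = 54*(-3) = -162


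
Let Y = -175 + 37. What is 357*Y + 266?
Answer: -49000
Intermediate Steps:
Y = -138
357*Y + 266 = 357*(-138) + 266 = -49266 + 266 = -49000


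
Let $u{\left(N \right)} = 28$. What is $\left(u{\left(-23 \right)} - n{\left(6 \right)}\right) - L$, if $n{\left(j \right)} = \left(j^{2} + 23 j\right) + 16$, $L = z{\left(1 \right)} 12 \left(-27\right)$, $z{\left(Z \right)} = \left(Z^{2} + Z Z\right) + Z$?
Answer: $810$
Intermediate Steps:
$z{\left(Z \right)} = Z + 2 Z^{2}$ ($z{\left(Z \right)} = \left(Z^{2} + Z^{2}\right) + Z = 2 Z^{2} + Z = Z + 2 Z^{2}$)
$L = -972$ ($L = 1 \left(1 + 2 \cdot 1\right) 12 \left(-27\right) = 1 \left(1 + 2\right) 12 \left(-27\right) = 1 \cdot 3 \cdot 12 \left(-27\right) = 3 \cdot 12 \left(-27\right) = 36 \left(-27\right) = -972$)
$n{\left(j \right)} = 16 + j^{2} + 23 j$
$\left(u{\left(-23 \right)} - n{\left(6 \right)}\right) - L = \left(28 - \left(16 + 6^{2} + 23 \cdot 6\right)\right) - -972 = \left(28 - \left(16 + 36 + 138\right)\right) + 972 = \left(28 - 190\right) + 972 = -162 + 972 = 810$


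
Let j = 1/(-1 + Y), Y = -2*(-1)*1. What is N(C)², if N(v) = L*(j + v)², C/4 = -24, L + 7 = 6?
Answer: 81450625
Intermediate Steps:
L = -1 (L = -7 + 6 = -1)
C = -96 (C = 4*(-24) = -96)
Y = 2 (Y = 2*1 = 2)
j = 1 (j = 1/(-1 + 2) = 1/1 = 1)
N(v) = -(1 + v)²
N(C)² = (-(1 - 96)²)² = (-1*(-95)²)² = (-1*9025)² = (-9025)² = 81450625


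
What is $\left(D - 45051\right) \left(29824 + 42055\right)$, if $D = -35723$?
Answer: $-5805954346$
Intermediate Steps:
$\left(D - 45051\right) \left(29824 + 42055\right) = \left(-35723 - 45051\right) \left(29824 + 42055\right) = \left(-80774\right) 71879 = -5805954346$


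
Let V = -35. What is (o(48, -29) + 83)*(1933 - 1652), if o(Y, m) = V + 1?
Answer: 13769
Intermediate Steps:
o(Y, m) = -34 (o(Y, m) = -35 + 1 = -34)
(o(48, -29) + 83)*(1933 - 1652) = (-34 + 83)*(1933 - 1652) = 49*281 = 13769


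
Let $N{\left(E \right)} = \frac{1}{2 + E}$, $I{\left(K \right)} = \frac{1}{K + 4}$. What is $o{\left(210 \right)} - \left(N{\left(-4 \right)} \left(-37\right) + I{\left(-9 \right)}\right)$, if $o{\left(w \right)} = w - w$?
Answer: $- \frac{183}{10} \approx -18.3$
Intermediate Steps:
$I{\left(K \right)} = \frac{1}{4 + K}$
$o{\left(w \right)} = 0$
$o{\left(210 \right)} - \left(N{\left(-4 \right)} \left(-37\right) + I{\left(-9 \right)}\right) = 0 - \left(\frac{1}{2 - 4} \left(-37\right) + \frac{1}{4 - 9}\right) = 0 - \left(\frac{1}{-2} \left(-37\right) + \frac{1}{-5}\right) = 0 - \left(\left(- \frac{1}{2}\right) \left(-37\right) - \frac{1}{5}\right) = 0 - \left(\frac{37}{2} - \frac{1}{5}\right) = 0 - \frac{183}{10} = - \frac{183}{10}$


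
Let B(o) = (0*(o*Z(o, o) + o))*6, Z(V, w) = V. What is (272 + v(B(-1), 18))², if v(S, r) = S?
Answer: 73984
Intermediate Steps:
B(o) = 0 (B(o) = (0*(o*o + o))*6 = (0*(o² + o))*6 = (0*(o + o²))*6 = 0*6 = 0)
(272 + v(B(-1), 18))² = (272 + 0)² = 272² = 73984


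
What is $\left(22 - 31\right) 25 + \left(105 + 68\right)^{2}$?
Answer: $29704$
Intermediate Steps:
$\left(22 - 31\right) 25 + \left(105 + 68\right)^{2} = \left(-9\right) 25 + 173^{2} = -225 + 29929 = 29704$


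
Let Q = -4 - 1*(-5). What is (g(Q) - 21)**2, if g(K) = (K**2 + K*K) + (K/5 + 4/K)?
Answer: 5476/25 ≈ 219.04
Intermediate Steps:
Q = 1 (Q = -4 + 5 = 1)
g(K) = 2*K**2 + 4/K + K/5 (g(K) = (K**2 + K**2) + (K*(1/5) + 4/K) = 2*K**2 + (K/5 + 4/K) = 2*K**2 + (4/K + K/5) = 2*K**2 + 4/K + K/5)
(g(Q) - 21)**2 = ((2*1**2 + 4/1 + (1/5)*1) - 21)**2 = ((2*1 + 4*1 + 1/5) - 21)**2 = ((2 + 4 + 1/5) - 21)**2 = (31/5 - 21)**2 = (-74/5)**2 = 5476/25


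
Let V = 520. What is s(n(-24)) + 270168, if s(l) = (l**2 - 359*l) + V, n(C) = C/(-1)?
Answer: 262648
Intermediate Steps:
n(C) = -C (n(C) = C*(-1) = -C)
s(l) = 520 + l**2 - 359*l (s(l) = (l**2 - 359*l) + 520 = 520 + l**2 - 359*l)
s(n(-24)) + 270168 = (520 + (-1*(-24))**2 - (-359)*(-24)) + 270168 = (520 + 24**2 - 359*24) + 270168 = (520 + 576 - 8616) + 270168 = -7520 + 270168 = 262648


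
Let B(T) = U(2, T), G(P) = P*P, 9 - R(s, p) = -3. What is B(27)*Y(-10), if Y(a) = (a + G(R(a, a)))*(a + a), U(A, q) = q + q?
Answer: -144720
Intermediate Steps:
U(A, q) = 2*q
R(s, p) = 12 (R(s, p) = 9 - 1*(-3) = 9 + 3 = 12)
G(P) = P**2
B(T) = 2*T
Y(a) = 2*a*(144 + a) (Y(a) = (a + 12**2)*(a + a) = (a + 144)*(2*a) = (144 + a)*(2*a) = 2*a*(144 + a))
B(27)*Y(-10) = (2*27)*(2*(-10)*(144 - 10)) = 54*(2*(-10)*134) = 54*(-2680) = -144720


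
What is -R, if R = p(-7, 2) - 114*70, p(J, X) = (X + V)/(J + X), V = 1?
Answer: 39903/5 ≈ 7980.6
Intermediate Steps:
p(J, X) = (1 + X)/(J + X) (p(J, X) = (X + 1)/(J + X) = (1 + X)/(J + X))
R = -39903/5 (R = (1 + 2)/(-7 + 2) - 114*70 = 3/(-5) - 7980 = -⅕*3 - 7980 = -⅗ - 7980 = -39903/5 ≈ -7980.6)
-R = -1*(-39903/5) = 39903/5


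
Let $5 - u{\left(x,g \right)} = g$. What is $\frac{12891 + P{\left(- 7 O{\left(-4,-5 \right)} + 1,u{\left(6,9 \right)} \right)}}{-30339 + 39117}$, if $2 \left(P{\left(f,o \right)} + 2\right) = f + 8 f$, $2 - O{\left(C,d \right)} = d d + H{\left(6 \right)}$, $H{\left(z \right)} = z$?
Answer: $\frac{13807}{8778} \approx 1.5729$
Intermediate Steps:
$u{\left(x,g \right)} = 5 - g$
$O{\left(C,d \right)} = -4 - d^{2}$ ($O{\left(C,d \right)} = 2 - \left(d d + 6\right) = 2 - \left(d^{2} + 6\right) = 2 - \left(6 + d^{2}\right) = -4 - d^{2}$)
$P{\left(f,o \right)} = -2 + \frac{9 f}{2}$ ($P{\left(f,o \right)} = -2 + \frac{f + 8 f}{2} = -2 + \frac{9 f}{2}$)
$\frac{12891 + P{\left(- 7 O{\left(-4,-5 \right)} + 1,u{\left(6,9 \right)} \right)}}{-30339 + 39117} = \frac{12891 - \left(2 - \frac{9 \left(- 7 \left(-4 - \left(-5\right)^{2}\right) + 1\right)}{2}\right)}{-30339 + 39117} = \frac{12891 - \left(2 - \frac{9 \left(- 7 \left(-4 - 25\right) + 1\right)}{2}\right)}{8778} = \left(12891 - \left(2 - \frac{9 \left(- 7 \left(-4 - 25\right) + 1\right)}{2}\right)\right) \frac{1}{8778} = \left(12891 - \left(2 - \frac{9 \left(\left(-7\right) \left(-29\right) + 1\right)}{2}\right)\right) \frac{1}{8778} = \left(12891 - \left(2 - \frac{9 \left(203 + 1\right)}{2}\right)\right) \frac{1}{8778} = \left(12891 + \left(-2 + \frac{9}{2} \cdot 204\right)\right) \frac{1}{8778} = \left(12891 + \left(-2 + 918\right)\right) \frac{1}{8778} = \left(12891 + 916\right) \frac{1}{8778} = 13807 \cdot \frac{1}{8778} = \frac{13807}{8778}$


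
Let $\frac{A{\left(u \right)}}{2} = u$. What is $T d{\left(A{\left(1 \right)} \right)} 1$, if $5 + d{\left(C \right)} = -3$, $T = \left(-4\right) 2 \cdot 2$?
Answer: $128$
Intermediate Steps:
$A{\left(u \right)} = 2 u$
$T = -16$ ($T = \left(-8\right) 2 = -16$)
$d{\left(C \right)} = -8$ ($d{\left(C \right)} = -5 - 3 = -8$)
$T d{\left(A{\left(1 \right)} \right)} 1 = \left(-16\right) \left(-8\right) 1 = 128 \cdot 1 = 128$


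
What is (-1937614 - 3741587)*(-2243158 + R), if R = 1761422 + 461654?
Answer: 114049714482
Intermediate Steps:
R = 2223076
(-1937614 - 3741587)*(-2243158 + R) = (-1937614 - 3741587)*(-2243158 + 2223076) = -5679201*(-20082) = 114049714482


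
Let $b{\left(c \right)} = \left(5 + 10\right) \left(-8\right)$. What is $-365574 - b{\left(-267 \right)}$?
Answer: $-365454$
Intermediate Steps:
$b{\left(c \right)} = -120$ ($b{\left(c \right)} = 15 \left(-8\right) = -120$)
$-365574 - b{\left(-267 \right)} = -365574 - -120 = -365574 + 120 = -365454$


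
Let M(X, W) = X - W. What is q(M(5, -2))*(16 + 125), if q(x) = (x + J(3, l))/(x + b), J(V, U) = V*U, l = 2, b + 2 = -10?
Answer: -1833/5 ≈ -366.60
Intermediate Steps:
b = -12 (b = -2 - 10 = -12)
J(V, U) = U*V
q(x) = (6 + x)/(-12 + x) (q(x) = (x + 2*3)/(x - 12) = (x + 6)/(-12 + x) = (6 + x)/(-12 + x))
q(M(5, -2))*(16 + 125) = ((6 + (5 - 1*(-2)))/(-12 + (5 - 1*(-2))))*(16 + 125) = ((6 + (5 + 2))/(-12 + (5 + 2)))*141 = ((6 + 7)/(-12 + 7))*141 = (13/(-5))*141 = -⅕*13*141 = -13/5*141 = -1833/5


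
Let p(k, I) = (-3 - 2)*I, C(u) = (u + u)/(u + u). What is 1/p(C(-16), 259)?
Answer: -1/1295 ≈ -0.00077220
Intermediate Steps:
C(u) = 1 (C(u) = (2*u)/((2*u)) = (2*u)*(1/(2*u)) = 1)
p(k, I) = -5*I
1/p(C(-16), 259) = 1/(-5*259) = 1/(-1295) = -1/1295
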